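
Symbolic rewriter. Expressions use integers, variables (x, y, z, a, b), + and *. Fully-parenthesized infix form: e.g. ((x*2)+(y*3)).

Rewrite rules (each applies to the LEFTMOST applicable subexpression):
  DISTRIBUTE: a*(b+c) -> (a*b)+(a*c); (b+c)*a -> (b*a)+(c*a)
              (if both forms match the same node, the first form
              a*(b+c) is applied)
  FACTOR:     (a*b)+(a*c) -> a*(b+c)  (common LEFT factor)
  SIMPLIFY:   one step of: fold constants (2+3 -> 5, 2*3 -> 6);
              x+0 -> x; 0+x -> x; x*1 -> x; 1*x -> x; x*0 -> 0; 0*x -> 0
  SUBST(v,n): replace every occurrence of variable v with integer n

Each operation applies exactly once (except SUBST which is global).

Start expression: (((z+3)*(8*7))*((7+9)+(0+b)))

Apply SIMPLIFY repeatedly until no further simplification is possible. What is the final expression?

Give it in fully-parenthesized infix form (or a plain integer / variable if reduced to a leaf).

Start: (((z+3)*(8*7))*((7+9)+(0+b)))
Step 1: at LR: (8*7) -> 56; overall: (((z+3)*(8*7))*((7+9)+(0+b))) -> (((z+3)*56)*((7+9)+(0+b)))
Step 2: at RL: (7+9) -> 16; overall: (((z+3)*56)*((7+9)+(0+b))) -> (((z+3)*56)*(16+(0+b)))
Step 3: at RR: (0+b) -> b; overall: (((z+3)*56)*(16+(0+b))) -> (((z+3)*56)*(16+b))
Fixed point: (((z+3)*56)*(16+b))

Answer: (((z+3)*56)*(16+b))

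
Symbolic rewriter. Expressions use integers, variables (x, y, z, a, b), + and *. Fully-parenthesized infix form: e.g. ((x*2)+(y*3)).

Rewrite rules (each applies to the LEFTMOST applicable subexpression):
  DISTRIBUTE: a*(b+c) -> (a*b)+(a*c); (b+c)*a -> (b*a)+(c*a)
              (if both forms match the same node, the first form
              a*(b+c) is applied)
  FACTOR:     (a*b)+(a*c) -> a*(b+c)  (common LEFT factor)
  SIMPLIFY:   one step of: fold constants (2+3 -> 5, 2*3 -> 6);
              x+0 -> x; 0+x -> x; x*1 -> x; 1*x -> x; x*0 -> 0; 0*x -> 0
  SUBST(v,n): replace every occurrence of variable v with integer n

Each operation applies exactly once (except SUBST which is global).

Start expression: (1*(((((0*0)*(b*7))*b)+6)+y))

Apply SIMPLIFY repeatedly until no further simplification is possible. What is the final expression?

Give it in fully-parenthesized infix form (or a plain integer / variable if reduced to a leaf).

Answer: (6+y)

Derivation:
Start: (1*(((((0*0)*(b*7))*b)+6)+y))
Step 1: at root: (1*(((((0*0)*(b*7))*b)+6)+y)) -> (((((0*0)*(b*7))*b)+6)+y); overall: (1*(((((0*0)*(b*7))*b)+6)+y)) -> (((((0*0)*(b*7))*b)+6)+y)
Step 2: at LLLL: (0*0) -> 0; overall: (((((0*0)*(b*7))*b)+6)+y) -> ((((0*(b*7))*b)+6)+y)
Step 3: at LLL: (0*(b*7)) -> 0; overall: ((((0*(b*7))*b)+6)+y) -> (((0*b)+6)+y)
Step 4: at LL: (0*b) -> 0; overall: (((0*b)+6)+y) -> ((0+6)+y)
Step 5: at L: (0+6) -> 6; overall: ((0+6)+y) -> (6+y)
Fixed point: (6+y)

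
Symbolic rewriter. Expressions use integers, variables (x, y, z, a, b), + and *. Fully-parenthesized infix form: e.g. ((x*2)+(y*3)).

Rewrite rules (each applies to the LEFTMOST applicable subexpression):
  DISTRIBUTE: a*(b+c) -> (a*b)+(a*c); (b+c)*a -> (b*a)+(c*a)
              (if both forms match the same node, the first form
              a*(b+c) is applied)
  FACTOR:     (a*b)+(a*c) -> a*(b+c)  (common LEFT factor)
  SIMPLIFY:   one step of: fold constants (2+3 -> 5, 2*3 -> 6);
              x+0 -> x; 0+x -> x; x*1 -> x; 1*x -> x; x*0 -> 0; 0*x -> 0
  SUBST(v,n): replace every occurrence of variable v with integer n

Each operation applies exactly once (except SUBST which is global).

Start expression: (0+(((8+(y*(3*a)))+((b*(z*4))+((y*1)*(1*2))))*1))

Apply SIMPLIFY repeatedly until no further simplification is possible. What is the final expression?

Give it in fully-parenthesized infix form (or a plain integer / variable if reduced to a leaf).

Start: (0+(((8+(y*(3*a)))+((b*(z*4))+((y*1)*(1*2))))*1))
Step 1: at root: (0+(((8+(y*(3*a)))+((b*(z*4))+((y*1)*(1*2))))*1)) -> (((8+(y*(3*a)))+((b*(z*4))+((y*1)*(1*2))))*1); overall: (0+(((8+(y*(3*a)))+((b*(z*4))+((y*1)*(1*2))))*1)) -> (((8+(y*(3*a)))+((b*(z*4))+((y*1)*(1*2))))*1)
Step 2: at root: (((8+(y*(3*a)))+((b*(z*4))+((y*1)*(1*2))))*1) -> ((8+(y*(3*a)))+((b*(z*4))+((y*1)*(1*2)))); overall: (((8+(y*(3*a)))+((b*(z*4))+((y*1)*(1*2))))*1) -> ((8+(y*(3*a)))+((b*(z*4))+((y*1)*(1*2))))
Step 3: at RRL: (y*1) -> y; overall: ((8+(y*(3*a)))+((b*(z*4))+((y*1)*(1*2)))) -> ((8+(y*(3*a)))+((b*(z*4))+(y*(1*2))))
Step 4: at RRR: (1*2) -> 2; overall: ((8+(y*(3*a)))+((b*(z*4))+(y*(1*2)))) -> ((8+(y*(3*a)))+((b*(z*4))+(y*2)))
Fixed point: ((8+(y*(3*a)))+((b*(z*4))+(y*2)))

Answer: ((8+(y*(3*a)))+((b*(z*4))+(y*2)))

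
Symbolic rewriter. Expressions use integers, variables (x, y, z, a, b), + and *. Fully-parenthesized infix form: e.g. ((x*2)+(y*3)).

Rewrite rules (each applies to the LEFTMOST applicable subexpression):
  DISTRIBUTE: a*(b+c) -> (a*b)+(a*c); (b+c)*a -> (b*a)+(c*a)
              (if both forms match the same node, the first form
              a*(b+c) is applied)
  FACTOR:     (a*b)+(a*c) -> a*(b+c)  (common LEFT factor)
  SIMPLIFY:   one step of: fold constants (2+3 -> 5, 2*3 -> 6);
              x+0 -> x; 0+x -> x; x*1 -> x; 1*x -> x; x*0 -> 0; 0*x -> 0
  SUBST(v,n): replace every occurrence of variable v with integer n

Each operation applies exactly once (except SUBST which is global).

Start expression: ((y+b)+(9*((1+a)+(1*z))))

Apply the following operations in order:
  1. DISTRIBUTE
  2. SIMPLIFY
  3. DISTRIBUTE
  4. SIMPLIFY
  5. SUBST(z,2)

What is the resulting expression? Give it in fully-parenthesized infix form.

Answer: ((y+b)+((9+(9*a))+(9*2)))

Derivation:
Start: ((y+b)+(9*((1+a)+(1*z))))
Apply DISTRIBUTE at R (target: (9*((1+a)+(1*z)))): ((y+b)+(9*((1+a)+(1*z)))) -> ((y+b)+((9*(1+a))+(9*(1*z))))
Apply SIMPLIFY at RRR (target: (1*z)): ((y+b)+((9*(1+a))+(9*(1*z)))) -> ((y+b)+((9*(1+a))+(9*z)))
Apply DISTRIBUTE at RL (target: (9*(1+a))): ((y+b)+((9*(1+a))+(9*z))) -> ((y+b)+(((9*1)+(9*a))+(9*z)))
Apply SIMPLIFY at RLL (target: (9*1)): ((y+b)+(((9*1)+(9*a))+(9*z))) -> ((y+b)+((9+(9*a))+(9*z)))
Apply SUBST(z,2): ((y+b)+((9+(9*a))+(9*z))) -> ((y+b)+((9+(9*a))+(9*2)))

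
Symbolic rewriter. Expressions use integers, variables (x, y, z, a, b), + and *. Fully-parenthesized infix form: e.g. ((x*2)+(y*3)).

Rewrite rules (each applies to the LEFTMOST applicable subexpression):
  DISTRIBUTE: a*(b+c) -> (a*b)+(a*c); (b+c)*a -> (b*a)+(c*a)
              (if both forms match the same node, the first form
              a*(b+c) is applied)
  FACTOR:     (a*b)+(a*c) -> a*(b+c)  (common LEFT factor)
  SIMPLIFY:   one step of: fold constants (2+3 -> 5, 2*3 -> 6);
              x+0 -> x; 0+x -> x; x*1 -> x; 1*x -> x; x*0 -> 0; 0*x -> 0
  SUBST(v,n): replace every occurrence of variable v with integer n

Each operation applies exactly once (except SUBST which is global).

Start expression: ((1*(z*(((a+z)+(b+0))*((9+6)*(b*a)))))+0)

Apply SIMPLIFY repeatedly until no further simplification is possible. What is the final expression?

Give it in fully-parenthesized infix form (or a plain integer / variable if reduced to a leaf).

Answer: (z*(((a+z)+b)*(15*(b*a))))

Derivation:
Start: ((1*(z*(((a+z)+(b+0))*((9+6)*(b*a)))))+0)
Step 1: at root: ((1*(z*(((a+z)+(b+0))*((9+6)*(b*a)))))+0) -> (1*(z*(((a+z)+(b+0))*((9+6)*(b*a))))); overall: ((1*(z*(((a+z)+(b+0))*((9+6)*(b*a)))))+0) -> (1*(z*(((a+z)+(b+0))*((9+6)*(b*a)))))
Step 2: at root: (1*(z*(((a+z)+(b+0))*((9+6)*(b*a))))) -> (z*(((a+z)+(b+0))*((9+6)*(b*a)))); overall: (1*(z*(((a+z)+(b+0))*((9+6)*(b*a))))) -> (z*(((a+z)+(b+0))*((9+6)*(b*a))))
Step 3: at RLR: (b+0) -> b; overall: (z*(((a+z)+(b+0))*((9+6)*(b*a)))) -> (z*(((a+z)+b)*((9+6)*(b*a))))
Step 4: at RRL: (9+6) -> 15; overall: (z*(((a+z)+b)*((9+6)*(b*a)))) -> (z*(((a+z)+b)*(15*(b*a))))
Fixed point: (z*(((a+z)+b)*(15*(b*a))))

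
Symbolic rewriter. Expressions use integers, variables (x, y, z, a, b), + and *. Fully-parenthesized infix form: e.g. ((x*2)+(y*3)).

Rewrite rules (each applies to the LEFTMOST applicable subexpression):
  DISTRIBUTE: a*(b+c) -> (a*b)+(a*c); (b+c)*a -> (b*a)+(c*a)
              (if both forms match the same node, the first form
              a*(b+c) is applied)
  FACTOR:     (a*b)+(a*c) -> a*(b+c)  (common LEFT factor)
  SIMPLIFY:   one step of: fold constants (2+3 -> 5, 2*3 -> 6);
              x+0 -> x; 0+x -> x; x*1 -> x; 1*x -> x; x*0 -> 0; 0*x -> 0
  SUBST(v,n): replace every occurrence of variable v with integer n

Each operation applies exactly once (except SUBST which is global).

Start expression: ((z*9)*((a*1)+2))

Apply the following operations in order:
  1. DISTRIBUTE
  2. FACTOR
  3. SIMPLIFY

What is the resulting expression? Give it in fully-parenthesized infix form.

Start: ((z*9)*((a*1)+2))
Apply DISTRIBUTE at root (target: ((z*9)*((a*1)+2))): ((z*9)*((a*1)+2)) -> (((z*9)*(a*1))+((z*9)*2))
Apply FACTOR at root (target: (((z*9)*(a*1))+((z*9)*2))): (((z*9)*(a*1))+((z*9)*2)) -> ((z*9)*((a*1)+2))
Apply SIMPLIFY at RL (target: (a*1)): ((z*9)*((a*1)+2)) -> ((z*9)*(a+2))

Answer: ((z*9)*(a+2))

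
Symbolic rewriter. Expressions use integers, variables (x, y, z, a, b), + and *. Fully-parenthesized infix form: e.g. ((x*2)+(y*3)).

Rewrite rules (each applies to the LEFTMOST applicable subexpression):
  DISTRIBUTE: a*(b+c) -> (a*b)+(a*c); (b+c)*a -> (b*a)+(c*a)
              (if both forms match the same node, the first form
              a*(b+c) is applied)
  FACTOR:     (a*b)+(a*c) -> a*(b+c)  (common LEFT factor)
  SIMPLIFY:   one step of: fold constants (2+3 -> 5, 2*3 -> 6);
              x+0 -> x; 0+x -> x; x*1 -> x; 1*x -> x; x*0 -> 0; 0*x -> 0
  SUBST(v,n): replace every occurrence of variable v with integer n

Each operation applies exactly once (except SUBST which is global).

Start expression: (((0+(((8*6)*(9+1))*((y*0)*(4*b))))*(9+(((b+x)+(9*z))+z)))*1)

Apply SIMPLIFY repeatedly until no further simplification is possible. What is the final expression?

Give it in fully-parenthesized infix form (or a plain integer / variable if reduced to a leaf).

Start: (((0+(((8*6)*(9+1))*((y*0)*(4*b))))*(9+(((b+x)+(9*z))+z)))*1)
Step 1: at root: (((0+(((8*6)*(9+1))*((y*0)*(4*b))))*(9+(((b+x)+(9*z))+z)))*1) -> ((0+(((8*6)*(9+1))*((y*0)*(4*b))))*(9+(((b+x)+(9*z))+z))); overall: (((0+(((8*6)*(9+1))*((y*0)*(4*b))))*(9+(((b+x)+(9*z))+z)))*1) -> ((0+(((8*6)*(9+1))*((y*0)*(4*b))))*(9+(((b+x)+(9*z))+z)))
Step 2: at L: (0+(((8*6)*(9+1))*((y*0)*(4*b)))) -> (((8*6)*(9+1))*((y*0)*(4*b))); overall: ((0+(((8*6)*(9+1))*((y*0)*(4*b))))*(9+(((b+x)+(9*z))+z))) -> ((((8*6)*(9+1))*((y*0)*(4*b)))*(9+(((b+x)+(9*z))+z)))
Step 3: at LLL: (8*6) -> 48; overall: ((((8*6)*(9+1))*((y*0)*(4*b)))*(9+(((b+x)+(9*z))+z))) -> (((48*(9+1))*((y*0)*(4*b)))*(9+(((b+x)+(9*z))+z)))
Step 4: at LLR: (9+1) -> 10; overall: (((48*(9+1))*((y*0)*(4*b)))*(9+(((b+x)+(9*z))+z))) -> (((48*10)*((y*0)*(4*b)))*(9+(((b+x)+(9*z))+z)))
Step 5: at LL: (48*10) -> 480; overall: (((48*10)*((y*0)*(4*b)))*(9+(((b+x)+(9*z))+z))) -> ((480*((y*0)*(4*b)))*(9+(((b+x)+(9*z))+z)))
Step 6: at LRL: (y*0) -> 0; overall: ((480*((y*0)*(4*b)))*(9+(((b+x)+(9*z))+z))) -> ((480*(0*(4*b)))*(9+(((b+x)+(9*z))+z)))
Step 7: at LR: (0*(4*b)) -> 0; overall: ((480*(0*(4*b)))*(9+(((b+x)+(9*z))+z))) -> ((480*0)*(9+(((b+x)+(9*z))+z)))
Step 8: at L: (480*0) -> 0; overall: ((480*0)*(9+(((b+x)+(9*z))+z))) -> (0*(9+(((b+x)+(9*z))+z)))
Step 9: at root: (0*(9+(((b+x)+(9*z))+z))) -> 0; overall: (0*(9+(((b+x)+(9*z))+z))) -> 0
Fixed point: 0

Answer: 0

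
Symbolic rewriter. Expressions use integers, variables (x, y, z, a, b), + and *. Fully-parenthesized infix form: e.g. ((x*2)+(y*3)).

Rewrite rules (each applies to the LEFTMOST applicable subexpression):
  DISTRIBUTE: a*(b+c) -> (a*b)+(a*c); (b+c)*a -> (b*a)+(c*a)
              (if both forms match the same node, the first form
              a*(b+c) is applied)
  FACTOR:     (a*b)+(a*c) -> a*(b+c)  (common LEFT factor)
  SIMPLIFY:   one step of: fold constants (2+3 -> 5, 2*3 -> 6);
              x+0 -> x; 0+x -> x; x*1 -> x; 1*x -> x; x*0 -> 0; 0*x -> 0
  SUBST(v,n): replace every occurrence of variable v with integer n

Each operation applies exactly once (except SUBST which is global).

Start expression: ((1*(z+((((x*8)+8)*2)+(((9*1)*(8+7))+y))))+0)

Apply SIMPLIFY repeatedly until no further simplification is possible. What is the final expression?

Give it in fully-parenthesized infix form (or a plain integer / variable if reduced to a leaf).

Start: ((1*(z+((((x*8)+8)*2)+(((9*1)*(8+7))+y))))+0)
Step 1: at root: ((1*(z+((((x*8)+8)*2)+(((9*1)*(8+7))+y))))+0) -> (1*(z+((((x*8)+8)*2)+(((9*1)*(8+7))+y)))); overall: ((1*(z+((((x*8)+8)*2)+(((9*1)*(8+7))+y))))+0) -> (1*(z+((((x*8)+8)*2)+(((9*1)*(8+7))+y))))
Step 2: at root: (1*(z+((((x*8)+8)*2)+(((9*1)*(8+7))+y)))) -> (z+((((x*8)+8)*2)+(((9*1)*(8+7))+y))); overall: (1*(z+((((x*8)+8)*2)+(((9*1)*(8+7))+y)))) -> (z+((((x*8)+8)*2)+(((9*1)*(8+7))+y)))
Step 3: at RRLL: (9*1) -> 9; overall: (z+((((x*8)+8)*2)+(((9*1)*(8+7))+y))) -> (z+((((x*8)+8)*2)+((9*(8+7))+y)))
Step 4: at RRLR: (8+7) -> 15; overall: (z+((((x*8)+8)*2)+((9*(8+7))+y))) -> (z+((((x*8)+8)*2)+((9*15)+y)))
Step 5: at RRL: (9*15) -> 135; overall: (z+((((x*8)+8)*2)+((9*15)+y))) -> (z+((((x*8)+8)*2)+(135+y)))
Fixed point: (z+((((x*8)+8)*2)+(135+y)))

Answer: (z+((((x*8)+8)*2)+(135+y)))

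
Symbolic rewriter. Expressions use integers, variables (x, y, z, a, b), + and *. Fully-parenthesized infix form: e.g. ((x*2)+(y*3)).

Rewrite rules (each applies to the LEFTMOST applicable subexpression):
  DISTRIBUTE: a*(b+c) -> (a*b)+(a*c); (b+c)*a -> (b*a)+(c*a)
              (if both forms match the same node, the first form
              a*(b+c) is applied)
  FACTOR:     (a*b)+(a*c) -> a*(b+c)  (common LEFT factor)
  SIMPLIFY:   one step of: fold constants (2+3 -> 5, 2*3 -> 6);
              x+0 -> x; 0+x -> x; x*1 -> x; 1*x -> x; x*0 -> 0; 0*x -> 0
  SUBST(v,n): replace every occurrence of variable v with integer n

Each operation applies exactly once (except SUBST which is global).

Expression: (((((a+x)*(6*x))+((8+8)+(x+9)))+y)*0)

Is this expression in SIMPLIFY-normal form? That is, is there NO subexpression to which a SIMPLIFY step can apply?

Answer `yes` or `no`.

Answer: no

Derivation:
Expression: (((((a+x)*(6*x))+((8+8)+(x+9)))+y)*0)
Scanning for simplifiable subexpressions (pre-order)...
  at root: (((((a+x)*(6*x))+((8+8)+(x+9)))+y)*0) (SIMPLIFIABLE)
  at L: ((((a+x)*(6*x))+((8+8)+(x+9)))+y) (not simplifiable)
  at LL: (((a+x)*(6*x))+((8+8)+(x+9))) (not simplifiable)
  at LLL: ((a+x)*(6*x)) (not simplifiable)
  at LLLL: (a+x) (not simplifiable)
  at LLLR: (6*x) (not simplifiable)
  at LLR: ((8+8)+(x+9)) (not simplifiable)
  at LLRL: (8+8) (SIMPLIFIABLE)
  at LLRR: (x+9) (not simplifiable)
Found simplifiable subexpr at path root: (((((a+x)*(6*x))+((8+8)+(x+9)))+y)*0)
One SIMPLIFY step would give: 0
-> NOT in normal form.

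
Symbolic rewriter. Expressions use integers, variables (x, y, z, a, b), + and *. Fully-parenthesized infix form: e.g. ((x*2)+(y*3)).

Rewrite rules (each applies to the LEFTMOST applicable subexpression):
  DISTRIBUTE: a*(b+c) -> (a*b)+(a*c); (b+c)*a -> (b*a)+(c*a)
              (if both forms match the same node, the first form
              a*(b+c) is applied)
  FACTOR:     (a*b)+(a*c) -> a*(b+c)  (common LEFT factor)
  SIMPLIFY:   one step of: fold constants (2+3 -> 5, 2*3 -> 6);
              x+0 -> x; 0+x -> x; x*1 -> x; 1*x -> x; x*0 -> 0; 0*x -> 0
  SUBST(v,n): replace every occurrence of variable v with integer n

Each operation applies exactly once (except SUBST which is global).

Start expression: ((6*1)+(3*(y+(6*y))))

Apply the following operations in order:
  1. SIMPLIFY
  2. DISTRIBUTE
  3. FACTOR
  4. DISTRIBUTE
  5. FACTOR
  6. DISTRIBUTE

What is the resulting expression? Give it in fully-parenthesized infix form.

Answer: (6+((3*y)+(3*(6*y))))

Derivation:
Start: ((6*1)+(3*(y+(6*y))))
Apply SIMPLIFY at L (target: (6*1)): ((6*1)+(3*(y+(6*y)))) -> (6+(3*(y+(6*y))))
Apply DISTRIBUTE at R (target: (3*(y+(6*y)))): (6+(3*(y+(6*y)))) -> (6+((3*y)+(3*(6*y))))
Apply FACTOR at R (target: ((3*y)+(3*(6*y)))): (6+((3*y)+(3*(6*y)))) -> (6+(3*(y+(6*y))))
Apply DISTRIBUTE at R (target: (3*(y+(6*y)))): (6+(3*(y+(6*y)))) -> (6+((3*y)+(3*(6*y))))
Apply FACTOR at R (target: ((3*y)+(3*(6*y)))): (6+((3*y)+(3*(6*y)))) -> (6+(3*(y+(6*y))))
Apply DISTRIBUTE at R (target: (3*(y+(6*y)))): (6+(3*(y+(6*y)))) -> (6+((3*y)+(3*(6*y))))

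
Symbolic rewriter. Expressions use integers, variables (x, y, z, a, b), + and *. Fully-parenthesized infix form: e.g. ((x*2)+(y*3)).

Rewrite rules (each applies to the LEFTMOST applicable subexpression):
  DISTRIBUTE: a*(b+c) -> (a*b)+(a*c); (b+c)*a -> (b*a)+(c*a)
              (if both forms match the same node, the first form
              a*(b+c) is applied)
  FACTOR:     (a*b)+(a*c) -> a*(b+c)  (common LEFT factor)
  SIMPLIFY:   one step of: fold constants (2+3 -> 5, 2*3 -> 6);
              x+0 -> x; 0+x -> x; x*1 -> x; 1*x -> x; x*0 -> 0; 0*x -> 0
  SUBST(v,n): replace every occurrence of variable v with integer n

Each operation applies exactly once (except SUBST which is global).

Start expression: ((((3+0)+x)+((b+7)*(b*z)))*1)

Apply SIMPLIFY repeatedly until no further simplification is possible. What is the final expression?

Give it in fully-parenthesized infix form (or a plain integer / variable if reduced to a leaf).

Answer: ((3+x)+((b+7)*(b*z)))

Derivation:
Start: ((((3+0)+x)+((b+7)*(b*z)))*1)
Step 1: at root: ((((3+0)+x)+((b+7)*(b*z)))*1) -> (((3+0)+x)+((b+7)*(b*z))); overall: ((((3+0)+x)+((b+7)*(b*z)))*1) -> (((3+0)+x)+((b+7)*(b*z)))
Step 2: at LL: (3+0) -> 3; overall: (((3+0)+x)+((b+7)*(b*z))) -> ((3+x)+((b+7)*(b*z)))
Fixed point: ((3+x)+((b+7)*(b*z)))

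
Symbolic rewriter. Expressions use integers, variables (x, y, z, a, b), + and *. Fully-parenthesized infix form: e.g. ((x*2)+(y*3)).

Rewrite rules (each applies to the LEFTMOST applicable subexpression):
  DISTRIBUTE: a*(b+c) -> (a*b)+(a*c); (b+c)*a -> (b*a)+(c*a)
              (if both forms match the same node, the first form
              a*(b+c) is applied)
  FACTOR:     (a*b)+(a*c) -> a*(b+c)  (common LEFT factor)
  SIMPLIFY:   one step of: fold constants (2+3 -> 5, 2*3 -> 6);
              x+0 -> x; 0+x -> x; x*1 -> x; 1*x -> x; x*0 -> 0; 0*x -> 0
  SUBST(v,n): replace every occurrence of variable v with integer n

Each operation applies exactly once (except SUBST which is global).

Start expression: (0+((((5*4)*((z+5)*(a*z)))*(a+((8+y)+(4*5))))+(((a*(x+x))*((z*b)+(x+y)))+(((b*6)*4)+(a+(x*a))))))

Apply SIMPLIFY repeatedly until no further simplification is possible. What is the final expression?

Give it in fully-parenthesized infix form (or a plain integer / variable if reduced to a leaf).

Answer: (((20*((z+5)*(a*z)))*(a+((8+y)+20)))+(((a*(x+x))*((z*b)+(x+y)))+(((b*6)*4)+(a+(x*a)))))

Derivation:
Start: (0+((((5*4)*((z+5)*(a*z)))*(a+((8+y)+(4*5))))+(((a*(x+x))*((z*b)+(x+y)))+(((b*6)*4)+(a+(x*a))))))
Step 1: at root: (0+((((5*4)*((z+5)*(a*z)))*(a+((8+y)+(4*5))))+(((a*(x+x))*((z*b)+(x+y)))+(((b*6)*4)+(a+(x*a)))))) -> ((((5*4)*((z+5)*(a*z)))*(a+((8+y)+(4*5))))+(((a*(x+x))*((z*b)+(x+y)))+(((b*6)*4)+(a+(x*a))))); overall: (0+((((5*4)*((z+5)*(a*z)))*(a+((8+y)+(4*5))))+(((a*(x+x))*((z*b)+(x+y)))+(((b*6)*4)+(a+(x*a)))))) -> ((((5*4)*((z+5)*(a*z)))*(a+((8+y)+(4*5))))+(((a*(x+x))*((z*b)+(x+y)))+(((b*6)*4)+(a+(x*a)))))
Step 2: at LLL: (5*4) -> 20; overall: ((((5*4)*((z+5)*(a*z)))*(a+((8+y)+(4*5))))+(((a*(x+x))*((z*b)+(x+y)))+(((b*6)*4)+(a+(x*a))))) -> (((20*((z+5)*(a*z)))*(a+((8+y)+(4*5))))+(((a*(x+x))*((z*b)+(x+y)))+(((b*6)*4)+(a+(x*a)))))
Step 3: at LRRR: (4*5) -> 20; overall: (((20*((z+5)*(a*z)))*(a+((8+y)+(4*5))))+(((a*(x+x))*((z*b)+(x+y)))+(((b*6)*4)+(a+(x*a))))) -> (((20*((z+5)*(a*z)))*(a+((8+y)+20)))+(((a*(x+x))*((z*b)+(x+y)))+(((b*6)*4)+(a+(x*a)))))
Fixed point: (((20*((z+5)*(a*z)))*(a+((8+y)+20)))+(((a*(x+x))*((z*b)+(x+y)))+(((b*6)*4)+(a+(x*a)))))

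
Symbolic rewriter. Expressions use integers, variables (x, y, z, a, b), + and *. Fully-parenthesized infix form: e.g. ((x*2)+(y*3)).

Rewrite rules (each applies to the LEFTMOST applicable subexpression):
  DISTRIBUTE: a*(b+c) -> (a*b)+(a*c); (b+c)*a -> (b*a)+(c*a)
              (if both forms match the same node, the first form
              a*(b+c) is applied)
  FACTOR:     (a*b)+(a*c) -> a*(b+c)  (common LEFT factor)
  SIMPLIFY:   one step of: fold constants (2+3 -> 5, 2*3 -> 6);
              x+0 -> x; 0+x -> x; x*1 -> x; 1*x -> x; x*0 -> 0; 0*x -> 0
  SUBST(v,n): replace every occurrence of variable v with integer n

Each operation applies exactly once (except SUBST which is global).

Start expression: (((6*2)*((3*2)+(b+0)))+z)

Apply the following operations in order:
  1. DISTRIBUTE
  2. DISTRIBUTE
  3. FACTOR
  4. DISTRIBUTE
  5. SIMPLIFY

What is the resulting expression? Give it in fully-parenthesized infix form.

Start: (((6*2)*((3*2)+(b+0)))+z)
Apply DISTRIBUTE at L (target: ((6*2)*((3*2)+(b+0)))): (((6*2)*((3*2)+(b+0)))+z) -> ((((6*2)*(3*2))+((6*2)*(b+0)))+z)
Apply DISTRIBUTE at LR (target: ((6*2)*(b+0))): ((((6*2)*(3*2))+((6*2)*(b+0)))+z) -> ((((6*2)*(3*2))+(((6*2)*b)+((6*2)*0)))+z)
Apply FACTOR at LR (target: (((6*2)*b)+((6*2)*0))): ((((6*2)*(3*2))+(((6*2)*b)+((6*2)*0)))+z) -> ((((6*2)*(3*2))+((6*2)*(b+0)))+z)
Apply DISTRIBUTE at LR (target: ((6*2)*(b+0))): ((((6*2)*(3*2))+((6*2)*(b+0)))+z) -> ((((6*2)*(3*2))+(((6*2)*b)+((6*2)*0)))+z)
Apply SIMPLIFY at LLL (target: (6*2)): ((((6*2)*(3*2))+(((6*2)*b)+((6*2)*0)))+z) -> (((12*(3*2))+(((6*2)*b)+((6*2)*0)))+z)

Answer: (((12*(3*2))+(((6*2)*b)+((6*2)*0)))+z)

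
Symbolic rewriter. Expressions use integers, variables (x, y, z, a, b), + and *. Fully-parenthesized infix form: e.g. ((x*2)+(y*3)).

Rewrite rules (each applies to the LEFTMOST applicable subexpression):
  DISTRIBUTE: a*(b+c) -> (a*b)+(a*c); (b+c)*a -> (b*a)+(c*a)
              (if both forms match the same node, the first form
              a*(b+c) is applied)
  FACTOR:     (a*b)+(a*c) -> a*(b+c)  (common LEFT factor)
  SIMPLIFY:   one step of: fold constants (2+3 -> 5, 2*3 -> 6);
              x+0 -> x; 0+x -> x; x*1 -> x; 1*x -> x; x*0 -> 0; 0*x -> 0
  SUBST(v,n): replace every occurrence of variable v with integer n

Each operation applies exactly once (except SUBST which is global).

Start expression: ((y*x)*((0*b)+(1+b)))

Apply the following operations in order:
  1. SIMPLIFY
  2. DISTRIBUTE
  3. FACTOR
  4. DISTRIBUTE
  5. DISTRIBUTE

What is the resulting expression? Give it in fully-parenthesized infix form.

Start: ((y*x)*((0*b)+(1+b)))
Apply SIMPLIFY at RL (target: (0*b)): ((y*x)*((0*b)+(1+b))) -> ((y*x)*(0+(1+b)))
Apply DISTRIBUTE at root (target: ((y*x)*(0+(1+b)))): ((y*x)*(0+(1+b))) -> (((y*x)*0)+((y*x)*(1+b)))
Apply FACTOR at root (target: (((y*x)*0)+((y*x)*(1+b)))): (((y*x)*0)+((y*x)*(1+b))) -> ((y*x)*(0+(1+b)))
Apply DISTRIBUTE at root (target: ((y*x)*(0+(1+b)))): ((y*x)*(0+(1+b))) -> (((y*x)*0)+((y*x)*(1+b)))
Apply DISTRIBUTE at R (target: ((y*x)*(1+b))): (((y*x)*0)+((y*x)*(1+b))) -> (((y*x)*0)+(((y*x)*1)+((y*x)*b)))

Answer: (((y*x)*0)+(((y*x)*1)+((y*x)*b)))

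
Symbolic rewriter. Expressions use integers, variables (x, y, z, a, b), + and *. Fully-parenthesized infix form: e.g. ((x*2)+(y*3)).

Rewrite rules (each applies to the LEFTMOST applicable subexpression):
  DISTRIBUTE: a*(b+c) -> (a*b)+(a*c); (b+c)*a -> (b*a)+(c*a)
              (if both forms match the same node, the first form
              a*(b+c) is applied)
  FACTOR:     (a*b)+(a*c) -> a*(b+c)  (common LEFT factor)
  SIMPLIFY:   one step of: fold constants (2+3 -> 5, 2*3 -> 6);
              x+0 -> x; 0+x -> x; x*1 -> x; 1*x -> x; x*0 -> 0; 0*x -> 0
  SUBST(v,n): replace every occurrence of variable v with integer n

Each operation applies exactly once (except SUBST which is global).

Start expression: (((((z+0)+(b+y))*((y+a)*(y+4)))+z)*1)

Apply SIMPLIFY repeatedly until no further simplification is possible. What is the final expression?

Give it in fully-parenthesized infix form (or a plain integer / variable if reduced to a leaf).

Answer: (((z+(b+y))*((y+a)*(y+4)))+z)

Derivation:
Start: (((((z+0)+(b+y))*((y+a)*(y+4)))+z)*1)
Step 1: at root: (((((z+0)+(b+y))*((y+a)*(y+4)))+z)*1) -> ((((z+0)+(b+y))*((y+a)*(y+4)))+z); overall: (((((z+0)+(b+y))*((y+a)*(y+4)))+z)*1) -> ((((z+0)+(b+y))*((y+a)*(y+4)))+z)
Step 2: at LLL: (z+0) -> z; overall: ((((z+0)+(b+y))*((y+a)*(y+4)))+z) -> (((z+(b+y))*((y+a)*(y+4)))+z)
Fixed point: (((z+(b+y))*((y+a)*(y+4)))+z)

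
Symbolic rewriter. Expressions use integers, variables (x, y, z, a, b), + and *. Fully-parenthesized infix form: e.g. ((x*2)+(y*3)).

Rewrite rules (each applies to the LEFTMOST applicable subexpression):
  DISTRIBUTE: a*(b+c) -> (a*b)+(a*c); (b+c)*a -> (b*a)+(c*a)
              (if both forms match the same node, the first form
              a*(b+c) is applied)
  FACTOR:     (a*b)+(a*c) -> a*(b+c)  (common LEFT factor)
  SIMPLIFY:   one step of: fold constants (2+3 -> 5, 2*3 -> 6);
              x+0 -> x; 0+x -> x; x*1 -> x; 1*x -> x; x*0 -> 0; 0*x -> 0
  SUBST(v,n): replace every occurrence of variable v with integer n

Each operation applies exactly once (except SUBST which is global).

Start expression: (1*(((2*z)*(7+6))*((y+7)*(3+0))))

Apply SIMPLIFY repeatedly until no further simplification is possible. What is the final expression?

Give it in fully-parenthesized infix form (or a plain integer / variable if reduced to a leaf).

Start: (1*(((2*z)*(7+6))*((y+7)*(3+0))))
Step 1: at root: (1*(((2*z)*(7+6))*((y+7)*(3+0)))) -> (((2*z)*(7+6))*((y+7)*(3+0))); overall: (1*(((2*z)*(7+6))*((y+7)*(3+0)))) -> (((2*z)*(7+6))*((y+7)*(3+0)))
Step 2: at LR: (7+6) -> 13; overall: (((2*z)*(7+6))*((y+7)*(3+0))) -> (((2*z)*13)*((y+7)*(3+0)))
Step 3: at RR: (3+0) -> 3; overall: (((2*z)*13)*((y+7)*(3+0))) -> (((2*z)*13)*((y+7)*3))
Fixed point: (((2*z)*13)*((y+7)*3))

Answer: (((2*z)*13)*((y+7)*3))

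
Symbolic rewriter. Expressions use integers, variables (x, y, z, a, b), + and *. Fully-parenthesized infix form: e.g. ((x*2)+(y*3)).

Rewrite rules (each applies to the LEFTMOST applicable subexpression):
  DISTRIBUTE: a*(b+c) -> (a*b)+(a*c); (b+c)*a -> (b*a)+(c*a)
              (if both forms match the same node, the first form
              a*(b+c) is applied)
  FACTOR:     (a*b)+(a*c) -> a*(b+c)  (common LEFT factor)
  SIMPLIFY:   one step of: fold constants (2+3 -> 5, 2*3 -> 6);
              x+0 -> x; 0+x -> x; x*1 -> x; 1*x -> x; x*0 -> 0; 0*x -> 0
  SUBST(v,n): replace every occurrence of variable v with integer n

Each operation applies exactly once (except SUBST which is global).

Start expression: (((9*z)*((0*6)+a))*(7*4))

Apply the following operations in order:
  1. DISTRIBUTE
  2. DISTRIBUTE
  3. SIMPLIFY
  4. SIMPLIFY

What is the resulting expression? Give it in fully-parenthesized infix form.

Start: (((9*z)*((0*6)+a))*(7*4))
Apply DISTRIBUTE at L (target: ((9*z)*((0*6)+a))): (((9*z)*((0*6)+a))*(7*4)) -> ((((9*z)*(0*6))+((9*z)*a))*(7*4))
Apply DISTRIBUTE at root (target: ((((9*z)*(0*6))+((9*z)*a))*(7*4))): ((((9*z)*(0*6))+((9*z)*a))*(7*4)) -> ((((9*z)*(0*6))*(7*4))+(((9*z)*a)*(7*4)))
Apply SIMPLIFY at LLR (target: (0*6)): ((((9*z)*(0*6))*(7*4))+(((9*z)*a)*(7*4))) -> ((((9*z)*0)*(7*4))+(((9*z)*a)*(7*4)))
Apply SIMPLIFY at LL (target: ((9*z)*0)): ((((9*z)*0)*(7*4))+(((9*z)*a)*(7*4))) -> ((0*(7*4))+(((9*z)*a)*(7*4)))

Answer: ((0*(7*4))+(((9*z)*a)*(7*4)))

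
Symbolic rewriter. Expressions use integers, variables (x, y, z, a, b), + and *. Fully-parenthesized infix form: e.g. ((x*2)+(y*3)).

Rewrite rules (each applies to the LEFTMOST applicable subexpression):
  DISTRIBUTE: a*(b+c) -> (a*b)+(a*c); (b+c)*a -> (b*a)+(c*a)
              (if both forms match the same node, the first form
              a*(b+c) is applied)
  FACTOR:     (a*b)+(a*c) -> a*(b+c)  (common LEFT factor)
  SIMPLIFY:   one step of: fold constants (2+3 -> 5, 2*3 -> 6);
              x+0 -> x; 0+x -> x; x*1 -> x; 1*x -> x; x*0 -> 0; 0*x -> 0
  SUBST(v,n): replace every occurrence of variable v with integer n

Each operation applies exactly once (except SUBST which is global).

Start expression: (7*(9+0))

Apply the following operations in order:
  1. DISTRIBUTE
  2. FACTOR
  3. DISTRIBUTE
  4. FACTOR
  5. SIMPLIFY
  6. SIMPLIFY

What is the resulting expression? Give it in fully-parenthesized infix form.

Start: (7*(9+0))
Apply DISTRIBUTE at root (target: (7*(9+0))): (7*(9+0)) -> ((7*9)+(7*0))
Apply FACTOR at root (target: ((7*9)+(7*0))): ((7*9)+(7*0)) -> (7*(9+0))
Apply DISTRIBUTE at root (target: (7*(9+0))): (7*(9+0)) -> ((7*9)+(7*0))
Apply FACTOR at root (target: ((7*9)+(7*0))): ((7*9)+(7*0)) -> (7*(9+0))
Apply SIMPLIFY at R (target: (9+0)): (7*(9+0)) -> (7*9)
Apply SIMPLIFY at root (target: (7*9)): (7*9) -> 63

Answer: 63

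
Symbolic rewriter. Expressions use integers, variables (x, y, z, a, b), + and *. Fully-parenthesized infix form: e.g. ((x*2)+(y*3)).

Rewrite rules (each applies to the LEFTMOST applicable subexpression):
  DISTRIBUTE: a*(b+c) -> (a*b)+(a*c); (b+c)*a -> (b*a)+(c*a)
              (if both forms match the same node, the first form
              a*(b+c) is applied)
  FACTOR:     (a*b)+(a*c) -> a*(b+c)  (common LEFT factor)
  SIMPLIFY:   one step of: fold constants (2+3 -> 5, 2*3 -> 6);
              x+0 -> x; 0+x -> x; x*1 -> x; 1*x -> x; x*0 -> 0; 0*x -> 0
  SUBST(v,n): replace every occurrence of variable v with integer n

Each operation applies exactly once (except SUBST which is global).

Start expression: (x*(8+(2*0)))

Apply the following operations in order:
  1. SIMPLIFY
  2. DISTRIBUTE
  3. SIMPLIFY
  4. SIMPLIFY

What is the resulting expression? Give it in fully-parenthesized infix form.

Answer: (x*8)

Derivation:
Start: (x*(8+(2*0)))
Apply SIMPLIFY at RR (target: (2*0)): (x*(8+(2*0))) -> (x*(8+0))
Apply DISTRIBUTE at root (target: (x*(8+0))): (x*(8+0)) -> ((x*8)+(x*0))
Apply SIMPLIFY at R (target: (x*0)): ((x*8)+(x*0)) -> ((x*8)+0)
Apply SIMPLIFY at root (target: ((x*8)+0)): ((x*8)+0) -> (x*8)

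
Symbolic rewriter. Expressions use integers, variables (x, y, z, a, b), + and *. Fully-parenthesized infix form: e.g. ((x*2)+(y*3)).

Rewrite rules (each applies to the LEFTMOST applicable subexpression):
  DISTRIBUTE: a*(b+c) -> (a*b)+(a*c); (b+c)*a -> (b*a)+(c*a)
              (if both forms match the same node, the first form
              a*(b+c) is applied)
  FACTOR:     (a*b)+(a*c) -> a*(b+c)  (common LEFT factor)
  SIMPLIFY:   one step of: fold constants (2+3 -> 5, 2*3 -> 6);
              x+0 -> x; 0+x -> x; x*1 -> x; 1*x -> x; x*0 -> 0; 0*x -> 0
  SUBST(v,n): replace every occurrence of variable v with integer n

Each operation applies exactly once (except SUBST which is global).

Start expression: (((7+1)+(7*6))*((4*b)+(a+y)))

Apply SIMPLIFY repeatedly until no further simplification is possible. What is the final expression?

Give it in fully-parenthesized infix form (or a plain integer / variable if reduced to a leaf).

Start: (((7+1)+(7*6))*((4*b)+(a+y)))
Step 1: at LL: (7+1) -> 8; overall: (((7+1)+(7*6))*((4*b)+(a+y))) -> ((8+(7*6))*((4*b)+(a+y)))
Step 2: at LR: (7*6) -> 42; overall: ((8+(7*6))*((4*b)+(a+y))) -> ((8+42)*((4*b)+(a+y)))
Step 3: at L: (8+42) -> 50; overall: ((8+42)*((4*b)+(a+y))) -> (50*((4*b)+(a+y)))
Fixed point: (50*((4*b)+(a+y)))

Answer: (50*((4*b)+(a+y)))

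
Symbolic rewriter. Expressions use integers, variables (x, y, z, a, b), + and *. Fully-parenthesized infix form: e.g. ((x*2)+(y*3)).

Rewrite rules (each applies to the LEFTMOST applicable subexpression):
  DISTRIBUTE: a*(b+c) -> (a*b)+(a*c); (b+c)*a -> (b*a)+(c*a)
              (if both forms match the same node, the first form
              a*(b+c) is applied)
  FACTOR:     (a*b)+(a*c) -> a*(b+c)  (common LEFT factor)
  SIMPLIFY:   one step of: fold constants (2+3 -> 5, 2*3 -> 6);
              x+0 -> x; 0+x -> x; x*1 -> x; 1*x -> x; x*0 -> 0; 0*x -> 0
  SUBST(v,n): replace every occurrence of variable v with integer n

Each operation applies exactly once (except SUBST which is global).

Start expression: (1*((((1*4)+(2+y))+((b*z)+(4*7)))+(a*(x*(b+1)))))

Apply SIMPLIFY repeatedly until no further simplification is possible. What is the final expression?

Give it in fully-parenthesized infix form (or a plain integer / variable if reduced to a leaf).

Answer: (((4+(2+y))+((b*z)+28))+(a*(x*(b+1))))

Derivation:
Start: (1*((((1*4)+(2+y))+((b*z)+(4*7)))+(a*(x*(b+1)))))
Step 1: at root: (1*((((1*4)+(2+y))+((b*z)+(4*7)))+(a*(x*(b+1))))) -> ((((1*4)+(2+y))+((b*z)+(4*7)))+(a*(x*(b+1)))); overall: (1*((((1*4)+(2+y))+((b*z)+(4*7)))+(a*(x*(b+1))))) -> ((((1*4)+(2+y))+((b*z)+(4*7)))+(a*(x*(b+1))))
Step 2: at LLL: (1*4) -> 4; overall: ((((1*4)+(2+y))+((b*z)+(4*7)))+(a*(x*(b+1)))) -> (((4+(2+y))+((b*z)+(4*7)))+(a*(x*(b+1))))
Step 3: at LRR: (4*7) -> 28; overall: (((4+(2+y))+((b*z)+(4*7)))+(a*(x*(b+1)))) -> (((4+(2+y))+((b*z)+28))+(a*(x*(b+1))))
Fixed point: (((4+(2+y))+((b*z)+28))+(a*(x*(b+1))))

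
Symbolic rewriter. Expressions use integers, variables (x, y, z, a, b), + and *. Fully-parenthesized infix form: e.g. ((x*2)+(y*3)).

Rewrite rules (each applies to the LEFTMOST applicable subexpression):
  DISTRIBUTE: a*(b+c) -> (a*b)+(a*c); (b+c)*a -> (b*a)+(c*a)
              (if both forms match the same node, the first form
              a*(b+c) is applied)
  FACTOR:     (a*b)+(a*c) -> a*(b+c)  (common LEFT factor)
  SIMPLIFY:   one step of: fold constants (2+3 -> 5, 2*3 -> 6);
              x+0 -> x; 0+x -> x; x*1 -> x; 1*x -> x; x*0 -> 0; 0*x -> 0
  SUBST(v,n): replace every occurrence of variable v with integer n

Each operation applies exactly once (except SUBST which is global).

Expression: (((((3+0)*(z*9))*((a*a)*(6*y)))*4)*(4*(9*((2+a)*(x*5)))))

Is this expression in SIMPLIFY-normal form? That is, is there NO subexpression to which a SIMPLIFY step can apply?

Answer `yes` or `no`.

Expression: (((((3+0)*(z*9))*((a*a)*(6*y)))*4)*(4*(9*((2+a)*(x*5)))))
Scanning for simplifiable subexpressions (pre-order)...
  at root: (((((3+0)*(z*9))*((a*a)*(6*y)))*4)*(4*(9*((2+a)*(x*5))))) (not simplifiable)
  at L: ((((3+0)*(z*9))*((a*a)*(6*y)))*4) (not simplifiable)
  at LL: (((3+0)*(z*9))*((a*a)*(6*y))) (not simplifiable)
  at LLL: ((3+0)*(z*9)) (not simplifiable)
  at LLLL: (3+0) (SIMPLIFIABLE)
  at LLLR: (z*9) (not simplifiable)
  at LLR: ((a*a)*(6*y)) (not simplifiable)
  at LLRL: (a*a) (not simplifiable)
  at LLRR: (6*y) (not simplifiable)
  at R: (4*(9*((2+a)*(x*5)))) (not simplifiable)
  at RR: (9*((2+a)*(x*5))) (not simplifiable)
  at RRR: ((2+a)*(x*5)) (not simplifiable)
  at RRRL: (2+a) (not simplifiable)
  at RRRR: (x*5) (not simplifiable)
Found simplifiable subexpr at path LLLL: (3+0)
One SIMPLIFY step would give: ((((3*(z*9))*((a*a)*(6*y)))*4)*(4*(9*((2+a)*(x*5)))))
-> NOT in normal form.

Answer: no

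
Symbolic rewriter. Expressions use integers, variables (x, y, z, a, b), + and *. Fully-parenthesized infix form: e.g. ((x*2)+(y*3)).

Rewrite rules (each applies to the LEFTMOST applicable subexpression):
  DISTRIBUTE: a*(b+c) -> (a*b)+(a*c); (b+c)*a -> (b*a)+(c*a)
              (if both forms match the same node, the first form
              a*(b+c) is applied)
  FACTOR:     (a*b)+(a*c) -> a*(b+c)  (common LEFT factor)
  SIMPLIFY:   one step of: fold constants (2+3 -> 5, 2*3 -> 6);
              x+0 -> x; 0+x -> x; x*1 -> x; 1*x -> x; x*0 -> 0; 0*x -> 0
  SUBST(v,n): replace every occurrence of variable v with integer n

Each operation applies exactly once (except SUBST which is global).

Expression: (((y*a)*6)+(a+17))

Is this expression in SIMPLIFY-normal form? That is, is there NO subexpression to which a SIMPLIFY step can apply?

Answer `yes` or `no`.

Answer: yes

Derivation:
Expression: (((y*a)*6)+(a+17))
Scanning for simplifiable subexpressions (pre-order)...
  at root: (((y*a)*6)+(a+17)) (not simplifiable)
  at L: ((y*a)*6) (not simplifiable)
  at LL: (y*a) (not simplifiable)
  at R: (a+17) (not simplifiable)
Result: no simplifiable subexpression found -> normal form.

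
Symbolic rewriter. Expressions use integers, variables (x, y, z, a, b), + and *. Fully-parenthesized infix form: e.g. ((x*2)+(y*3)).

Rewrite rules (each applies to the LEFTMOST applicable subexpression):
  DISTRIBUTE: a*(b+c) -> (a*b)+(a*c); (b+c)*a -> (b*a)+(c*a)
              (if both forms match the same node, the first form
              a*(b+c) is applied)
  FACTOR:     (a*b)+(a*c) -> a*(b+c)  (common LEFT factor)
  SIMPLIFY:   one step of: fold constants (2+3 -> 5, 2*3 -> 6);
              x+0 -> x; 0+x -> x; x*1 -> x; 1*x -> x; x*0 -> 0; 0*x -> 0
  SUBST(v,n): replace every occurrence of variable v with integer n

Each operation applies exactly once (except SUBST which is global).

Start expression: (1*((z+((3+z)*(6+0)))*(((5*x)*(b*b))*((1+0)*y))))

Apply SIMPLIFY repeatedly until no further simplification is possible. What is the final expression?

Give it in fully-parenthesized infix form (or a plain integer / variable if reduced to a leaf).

Start: (1*((z+((3+z)*(6+0)))*(((5*x)*(b*b))*((1+0)*y))))
Step 1: at root: (1*((z+((3+z)*(6+0)))*(((5*x)*(b*b))*((1+0)*y)))) -> ((z+((3+z)*(6+0)))*(((5*x)*(b*b))*((1+0)*y))); overall: (1*((z+((3+z)*(6+0)))*(((5*x)*(b*b))*((1+0)*y)))) -> ((z+((3+z)*(6+0)))*(((5*x)*(b*b))*((1+0)*y)))
Step 2: at LRR: (6+0) -> 6; overall: ((z+((3+z)*(6+0)))*(((5*x)*(b*b))*((1+0)*y))) -> ((z+((3+z)*6))*(((5*x)*(b*b))*((1+0)*y)))
Step 3: at RRL: (1+0) -> 1; overall: ((z+((3+z)*6))*(((5*x)*(b*b))*((1+0)*y))) -> ((z+((3+z)*6))*(((5*x)*(b*b))*(1*y)))
Step 4: at RR: (1*y) -> y; overall: ((z+((3+z)*6))*(((5*x)*(b*b))*(1*y))) -> ((z+((3+z)*6))*(((5*x)*(b*b))*y))
Fixed point: ((z+((3+z)*6))*(((5*x)*(b*b))*y))

Answer: ((z+((3+z)*6))*(((5*x)*(b*b))*y))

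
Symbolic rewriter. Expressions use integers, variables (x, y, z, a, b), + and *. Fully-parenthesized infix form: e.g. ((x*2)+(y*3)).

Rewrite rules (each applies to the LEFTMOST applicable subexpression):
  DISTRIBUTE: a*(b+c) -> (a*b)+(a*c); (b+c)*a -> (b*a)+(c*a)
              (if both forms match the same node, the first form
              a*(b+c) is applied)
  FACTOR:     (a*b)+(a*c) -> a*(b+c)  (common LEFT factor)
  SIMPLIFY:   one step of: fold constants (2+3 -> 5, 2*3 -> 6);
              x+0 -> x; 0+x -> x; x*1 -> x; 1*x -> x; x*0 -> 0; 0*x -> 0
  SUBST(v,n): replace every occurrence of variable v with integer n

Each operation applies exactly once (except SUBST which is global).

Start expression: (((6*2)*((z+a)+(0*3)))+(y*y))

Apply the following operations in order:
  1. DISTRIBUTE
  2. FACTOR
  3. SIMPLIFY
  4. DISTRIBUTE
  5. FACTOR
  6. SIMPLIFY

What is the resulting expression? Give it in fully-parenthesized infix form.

Start: (((6*2)*((z+a)+(0*3)))+(y*y))
Apply DISTRIBUTE at L (target: ((6*2)*((z+a)+(0*3)))): (((6*2)*((z+a)+(0*3)))+(y*y)) -> ((((6*2)*(z+a))+((6*2)*(0*3)))+(y*y))
Apply FACTOR at L (target: (((6*2)*(z+a))+((6*2)*(0*3)))): ((((6*2)*(z+a))+((6*2)*(0*3)))+(y*y)) -> (((6*2)*((z+a)+(0*3)))+(y*y))
Apply SIMPLIFY at LL (target: (6*2)): (((6*2)*((z+a)+(0*3)))+(y*y)) -> ((12*((z+a)+(0*3)))+(y*y))
Apply DISTRIBUTE at L (target: (12*((z+a)+(0*3)))): ((12*((z+a)+(0*3)))+(y*y)) -> (((12*(z+a))+(12*(0*3)))+(y*y))
Apply FACTOR at L (target: ((12*(z+a))+(12*(0*3)))): (((12*(z+a))+(12*(0*3)))+(y*y)) -> ((12*((z+a)+(0*3)))+(y*y))
Apply SIMPLIFY at LRR (target: (0*3)): ((12*((z+a)+(0*3)))+(y*y)) -> ((12*((z+a)+0))+(y*y))

Answer: ((12*((z+a)+0))+(y*y))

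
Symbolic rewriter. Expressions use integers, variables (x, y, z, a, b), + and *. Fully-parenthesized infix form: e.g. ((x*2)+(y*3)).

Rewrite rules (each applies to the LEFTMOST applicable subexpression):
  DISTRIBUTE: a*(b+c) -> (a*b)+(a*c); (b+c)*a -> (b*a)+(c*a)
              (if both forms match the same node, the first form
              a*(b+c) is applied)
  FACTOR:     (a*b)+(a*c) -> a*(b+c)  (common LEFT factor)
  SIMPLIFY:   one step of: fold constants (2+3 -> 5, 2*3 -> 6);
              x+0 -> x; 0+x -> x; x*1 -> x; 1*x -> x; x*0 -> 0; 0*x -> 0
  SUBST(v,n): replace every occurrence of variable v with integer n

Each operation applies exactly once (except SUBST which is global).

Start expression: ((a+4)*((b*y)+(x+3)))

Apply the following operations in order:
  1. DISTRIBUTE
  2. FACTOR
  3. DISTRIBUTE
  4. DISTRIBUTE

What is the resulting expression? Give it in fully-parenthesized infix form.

Answer: (((a*(b*y))+(4*(b*y)))+((a+4)*(x+3)))

Derivation:
Start: ((a+4)*((b*y)+(x+3)))
Apply DISTRIBUTE at root (target: ((a+4)*((b*y)+(x+3)))): ((a+4)*((b*y)+(x+3))) -> (((a+4)*(b*y))+((a+4)*(x+3)))
Apply FACTOR at root (target: (((a+4)*(b*y))+((a+4)*(x+3)))): (((a+4)*(b*y))+((a+4)*(x+3))) -> ((a+4)*((b*y)+(x+3)))
Apply DISTRIBUTE at root (target: ((a+4)*((b*y)+(x+3)))): ((a+4)*((b*y)+(x+3))) -> (((a+4)*(b*y))+((a+4)*(x+3)))
Apply DISTRIBUTE at L (target: ((a+4)*(b*y))): (((a+4)*(b*y))+((a+4)*(x+3))) -> (((a*(b*y))+(4*(b*y)))+((a+4)*(x+3)))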